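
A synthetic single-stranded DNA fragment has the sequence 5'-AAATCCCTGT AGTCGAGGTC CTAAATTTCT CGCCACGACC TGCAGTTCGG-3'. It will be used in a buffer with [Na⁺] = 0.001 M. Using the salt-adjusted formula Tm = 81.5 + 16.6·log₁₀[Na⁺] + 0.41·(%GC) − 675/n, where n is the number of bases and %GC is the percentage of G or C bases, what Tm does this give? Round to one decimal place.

39.5°C

Length n = 50. Base counts: C=15, A=11, G=11, T=13
G+C = 26, so %GC = 26/50 × 100 = 52%
Salt term: 16.6 × (-3) = -49.8
GC term: 0.41 × 52 = 21.32; length term: −675/50 = −13.5
Tm = 81.5 + (-49.8) + 21.32 − 13.5 = 39.52 → 39.5°C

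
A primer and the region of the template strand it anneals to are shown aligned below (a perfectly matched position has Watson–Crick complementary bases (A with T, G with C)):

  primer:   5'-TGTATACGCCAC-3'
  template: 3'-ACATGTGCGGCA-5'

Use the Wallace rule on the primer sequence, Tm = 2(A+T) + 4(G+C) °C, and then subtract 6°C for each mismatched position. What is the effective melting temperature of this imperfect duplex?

18°C

Primer base counts: A=3, T=3, G=2, C=4 → A+T=6, G+C=6
Perfect-match Tm = 2(6) + 4(6) = 12 + 24 = 36°C
Mismatches (positions where the bases are not complementary): 3 (at positions 5, 11, 12)
Effective Tm = 36 − 3×6 = 36 − 18 = 18°C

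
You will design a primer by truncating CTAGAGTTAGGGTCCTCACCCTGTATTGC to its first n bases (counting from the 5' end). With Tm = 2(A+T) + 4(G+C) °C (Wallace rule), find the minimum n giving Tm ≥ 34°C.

First 11 bases: CTAGAGTTAGG → Tm = 32°C (< 34°C)
First 12 bases: CTAGAGTTAGGG → Tm = 36°C (≥ 34°C)
Each additional base adds 2°C (A/T) or 4°C (G/C), so Tm is non-decreasing in n; n = 12 is the first length to reach 34°C.

n = 12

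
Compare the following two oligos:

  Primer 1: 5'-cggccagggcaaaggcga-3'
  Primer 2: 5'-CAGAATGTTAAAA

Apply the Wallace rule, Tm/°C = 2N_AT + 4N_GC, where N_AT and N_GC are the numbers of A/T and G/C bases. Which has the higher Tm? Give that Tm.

Primer 1, 62°C

Primer 1: A+T=5, G+C=13 → Tm = 2(5)+4(13) = 62°C
Primer 2: A+T=10, G+C=3 → Tm = 2(10)+4(3) = 32°C
62°C vs 32°C → primer 1 is higher.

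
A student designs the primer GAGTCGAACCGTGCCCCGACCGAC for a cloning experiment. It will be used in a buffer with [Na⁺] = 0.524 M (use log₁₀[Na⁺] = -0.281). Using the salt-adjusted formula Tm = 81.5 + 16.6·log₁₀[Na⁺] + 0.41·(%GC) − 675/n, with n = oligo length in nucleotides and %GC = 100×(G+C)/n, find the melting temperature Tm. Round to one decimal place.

Length n = 24. C=10, T=2, A=5, G=7
G+C = 17, so %GC = 17/24 × 100 = 70.833%
Salt term: 16.6 × (-0.281) = -4.665
GC term: 0.41 × 70.833 = 29.042; length term: −675/24 = −28.125
Tm = 81.5 + (-4.665) + 29.042 − 28.125 = 77.752 → 77.8°C

77.8°C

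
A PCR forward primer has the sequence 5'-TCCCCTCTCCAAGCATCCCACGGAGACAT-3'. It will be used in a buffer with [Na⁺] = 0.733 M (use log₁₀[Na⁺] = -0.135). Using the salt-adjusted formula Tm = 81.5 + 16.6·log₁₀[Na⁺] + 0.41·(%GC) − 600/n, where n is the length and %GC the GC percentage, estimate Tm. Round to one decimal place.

82.6°C

Length n = 29. Base counts: C=13, A=7, G=4, T=5
G+C = 17, so %GC = 17/29 × 100 = 58.621%
Salt term: 16.6 × (-0.135) = -2.241
GC term: 0.41 × 58.621 = 24.035; length term: −600/29 = −20.69
Tm = 81.5 + (-2.241) + 24.035 − 20.69 = 82.604 → 82.6°C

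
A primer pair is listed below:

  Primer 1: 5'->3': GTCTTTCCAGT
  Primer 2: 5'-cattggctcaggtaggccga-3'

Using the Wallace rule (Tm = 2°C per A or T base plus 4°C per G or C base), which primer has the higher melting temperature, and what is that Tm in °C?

Primer 2, 64°C

Primer 1: A+T=6, G+C=5 → Tm = 2(6)+4(5) = 32°C
Primer 2: A+T=8, G+C=12 → Tm = 2(8)+4(12) = 64°C
32°C vs 64°C → primer 2 is higher.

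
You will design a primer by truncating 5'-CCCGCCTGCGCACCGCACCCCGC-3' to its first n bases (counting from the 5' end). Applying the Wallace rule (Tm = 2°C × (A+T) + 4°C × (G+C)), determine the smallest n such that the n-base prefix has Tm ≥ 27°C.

First 7 bases: CCCGCCT → Tm = 26°C (< 27°C)
First 8 bases: CCCGCCTG → Tm = 30°C (≥ 27°C)
Each additional base adds 2°C (A/T) or 4°C (G/C), so Tm is non-decreasing in n; n = 8 is the first length to reach 27°C.

n = 8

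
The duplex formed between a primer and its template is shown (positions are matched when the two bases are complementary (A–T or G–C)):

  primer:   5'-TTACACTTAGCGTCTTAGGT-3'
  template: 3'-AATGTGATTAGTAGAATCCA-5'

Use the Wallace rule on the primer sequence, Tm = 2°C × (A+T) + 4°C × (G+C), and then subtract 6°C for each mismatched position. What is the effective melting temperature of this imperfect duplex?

Primer base counts: A=4, T=8, G=4, C=4 → A+T=12, G+C=8
Perfect-match Tm = 2(12) + 4(8) = 24 + 32 = 56°C
Mismatches (positions where the bases are not complementary): 3 (at positions 8, 10, 12)
Effective Tm = 56 − 3×6 = 56 − 18 = 38°C

38°C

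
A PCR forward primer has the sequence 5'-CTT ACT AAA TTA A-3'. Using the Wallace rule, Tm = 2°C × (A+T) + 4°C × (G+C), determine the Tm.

Scanning the sequence gives C=2, G=0, T=5, A=6.
So N_AT = 11 and N_GC = 2.
Tm = 2(11) + 4(2) = 22 + 8 = 30°C

30°C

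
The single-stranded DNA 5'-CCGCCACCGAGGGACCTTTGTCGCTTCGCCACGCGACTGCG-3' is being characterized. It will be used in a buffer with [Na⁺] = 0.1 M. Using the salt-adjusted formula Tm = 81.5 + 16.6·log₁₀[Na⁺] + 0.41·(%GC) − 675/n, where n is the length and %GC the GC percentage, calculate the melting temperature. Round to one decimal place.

77.4°C

Length n = 41. Base counts: G=12, T=7, A=5, C=17
G+C = 29, so %GC = 29/41 × 100 = 70.732%
Salt term: 16.6 × (-1) = -16.6
GC term: 0.41 × 70.732 = 29; length term: −675/41 = −16.463
Tm = 81.5 + (-16.6) + 29 − 16.463 = 77.437 → 77.4°C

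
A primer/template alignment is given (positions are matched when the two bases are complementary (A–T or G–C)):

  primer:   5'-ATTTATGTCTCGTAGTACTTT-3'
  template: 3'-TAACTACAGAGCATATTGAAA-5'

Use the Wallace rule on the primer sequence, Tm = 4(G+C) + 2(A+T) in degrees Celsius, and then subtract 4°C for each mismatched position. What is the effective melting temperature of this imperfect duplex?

42°C

Primer base counts: A=4, T=11, G=3, C=3 → A+T=15, G+C=6
Perfect-match Tm = 2(15) + 4(6) = 30 + 24 = 54°C
Mismatches (positions where the bases are not complementary): 3 (at positions 4, 15, 16)
Effective Tm = 54 − 3×4 = 54 − 12 = 42°C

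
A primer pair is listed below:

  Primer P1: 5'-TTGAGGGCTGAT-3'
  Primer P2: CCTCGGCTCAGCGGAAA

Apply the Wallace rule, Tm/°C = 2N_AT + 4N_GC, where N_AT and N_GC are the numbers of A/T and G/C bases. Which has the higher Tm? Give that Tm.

Primer P1: A+T=6, G+C=6 → Tm = 2(6)+4(6) = 36°C
Primer P2: A+T=6, G+C=11 → Tm = 2(6)+4(11) = 56°C
36°C vs 56°C → primer P2 is higher.

Primer P2, 56°C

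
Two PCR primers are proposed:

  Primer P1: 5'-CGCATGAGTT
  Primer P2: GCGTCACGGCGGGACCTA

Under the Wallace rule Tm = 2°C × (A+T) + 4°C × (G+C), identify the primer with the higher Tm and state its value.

Primer P2, 62°C

Primer P1: A+T=5, G+C=5 → Tm = 2(5)+4(5) = 30°C
Primer P2: A+T=5, G+C=13 → Tm = 2(5)+4(13) = 62°C
30°C vs 62°C → primer P2 is higher.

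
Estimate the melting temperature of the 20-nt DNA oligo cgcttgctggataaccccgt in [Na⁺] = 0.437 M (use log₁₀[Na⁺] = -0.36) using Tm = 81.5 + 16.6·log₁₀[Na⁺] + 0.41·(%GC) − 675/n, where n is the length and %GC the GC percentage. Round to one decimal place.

66.4°C

Length n = 20. G=5, T=5, C=7, A=3
G+C = 12, so %GC = 12/20 × 100 = 60%
Salt term: 16.6 × (-0.36) = -5.976
GC term: 0.41 × 60 = 24.6; length term: −675/20 = −33.75
Tm = 81.5 + (-5.976) + 24.6 − 33.75 = 66.374 → 66.4°C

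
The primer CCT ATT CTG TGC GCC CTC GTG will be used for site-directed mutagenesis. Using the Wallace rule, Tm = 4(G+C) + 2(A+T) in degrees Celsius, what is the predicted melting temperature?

68°C

Base counts: T=7, C=8, A=1, G=5
A+T = 8, G+C = 13
Tm = 2(8) + 4(13) = 16 + 52 = 68°C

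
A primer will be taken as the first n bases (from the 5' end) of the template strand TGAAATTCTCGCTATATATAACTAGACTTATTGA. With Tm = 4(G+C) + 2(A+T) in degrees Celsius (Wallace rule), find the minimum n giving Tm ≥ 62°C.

First 24 bases: TGAAATTCTCGCTATATATAACTA → Tm = 60°C (< 62°C)
First 25 bases: TGAAATTCTCGCTATATATAACTAG → Tm = 64°C (≥ 62°C)
Since every base adds ≥2°C, Tm only increases with n, so the threshold is first crossed at n = 25.

n = 25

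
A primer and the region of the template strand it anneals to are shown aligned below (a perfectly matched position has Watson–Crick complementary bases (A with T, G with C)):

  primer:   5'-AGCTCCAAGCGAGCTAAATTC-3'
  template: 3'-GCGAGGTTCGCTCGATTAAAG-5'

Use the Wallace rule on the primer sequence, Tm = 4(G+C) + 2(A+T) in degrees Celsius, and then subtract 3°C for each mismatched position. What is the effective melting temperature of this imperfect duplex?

56°C

Primer base counts: A=7, T=4, G=4, C=6 → A+T=11, G+C=10
Perfect-match Tm = 2(11) + 4(10) = 22 + 40 = 62°C
Mismatches (positions where the bases are not complementary): 2 (at positions 1, 18)
Effective Tm = 62 − 2×3 = 62 − 6 = 56°C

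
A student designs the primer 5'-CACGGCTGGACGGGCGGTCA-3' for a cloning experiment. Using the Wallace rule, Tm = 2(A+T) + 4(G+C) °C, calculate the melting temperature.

Scanning the sequence gives A=3, T=2, G=9, C=6.
A+T = 5, G+C = 15
Tm = 2×5 + 4×15 = 70°C

70°C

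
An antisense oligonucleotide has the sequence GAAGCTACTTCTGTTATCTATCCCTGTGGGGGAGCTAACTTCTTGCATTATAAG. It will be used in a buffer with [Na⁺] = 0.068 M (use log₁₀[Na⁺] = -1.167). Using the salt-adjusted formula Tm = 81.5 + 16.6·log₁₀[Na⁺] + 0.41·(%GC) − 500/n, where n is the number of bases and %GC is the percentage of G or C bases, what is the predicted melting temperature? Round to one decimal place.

70.3°C

Length n = 54. Base counts: A=12, T=19, C=11, G=12
G+C = 23, so %GC = 23/54 × 100 = 42.593%
Salt term: 16.6 × (-1.167) = -19.372
GC term: 0.41 × 42.593 = 17.463; length term: −500/54 = −9.259
Tm = 81.5 + (-19.372) + 17.463 − 9.259 = 70.332 → 70.3°C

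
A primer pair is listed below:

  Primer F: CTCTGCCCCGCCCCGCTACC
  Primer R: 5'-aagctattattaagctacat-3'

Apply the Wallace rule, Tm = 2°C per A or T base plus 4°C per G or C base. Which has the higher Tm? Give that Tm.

Primer F, 72°C

Primer F: A+T=4, G+C=16 → Tm = 2(4)+4(16) = 72°C
Primer R: A+T=15, G+C=5 → Tm = 2(15)+4(5) = 50°C
72°C vs 50°C → primer F is higher.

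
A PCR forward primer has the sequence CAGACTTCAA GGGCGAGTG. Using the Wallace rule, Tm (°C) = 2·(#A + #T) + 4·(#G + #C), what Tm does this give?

Counting bases: T=3, A=5, G=7, C=4
So N_AT = 8 and N_GC = 11.
Tm = 4·11 + 2·8 = 44 + 16 = 60°C

60°C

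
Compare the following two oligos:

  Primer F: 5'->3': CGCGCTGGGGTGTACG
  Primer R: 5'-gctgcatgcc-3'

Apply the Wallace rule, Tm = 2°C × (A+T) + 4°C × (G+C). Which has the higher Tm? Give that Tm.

Primer F: A+T=4, G+C=12 → Tm = 2(4)+4(12) = 56°C
Primer R: A+T=3, G+C=7 → Tm = 2(3)+4(7) = 34°C
56°C vs 34°C → primer F is higher.

Primer F, 56°C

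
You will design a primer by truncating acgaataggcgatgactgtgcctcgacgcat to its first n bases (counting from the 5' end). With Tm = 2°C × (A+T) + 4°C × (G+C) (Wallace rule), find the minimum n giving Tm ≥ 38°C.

n = 13

First 12 bases: ACGAATAGGCGA → Tm = 36°C (< 38°C)
First 13 bases: ACGAATAGGCGAT → Tm = 38°C (≥ 38°C)
Each additional base adds 2°C (A/T) or 4°C (G/C), so Tm is non-decreasing in n; n = 13 is the first length to reach 38°C.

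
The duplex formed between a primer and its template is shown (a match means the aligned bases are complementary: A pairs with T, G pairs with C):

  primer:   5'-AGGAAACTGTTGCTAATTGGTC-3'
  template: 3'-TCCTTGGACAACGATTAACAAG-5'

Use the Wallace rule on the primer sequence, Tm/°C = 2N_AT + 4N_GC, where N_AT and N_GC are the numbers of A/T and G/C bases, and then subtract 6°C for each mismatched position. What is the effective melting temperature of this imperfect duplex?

Primer base counts: A=6, T=7, G=6, C=3 → A+T=13, G+C=9
Perfect-match Tm = 2(13) + 4(9) = 26 + 36 = 62°C
Mismatches (positions where the bases are not complementary): 2 (at positions 6, 20)
Effective Tm = 62 − 2×6 = 62 − 12 = 50°C

50°C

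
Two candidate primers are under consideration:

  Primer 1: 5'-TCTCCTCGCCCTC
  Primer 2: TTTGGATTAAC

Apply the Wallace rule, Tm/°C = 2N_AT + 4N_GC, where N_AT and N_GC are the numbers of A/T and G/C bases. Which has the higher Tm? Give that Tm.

Primer 1, 44°C

Primer 1: A+T=4, G+C=9 → Tm = 2(4)+4(9) = 44°C
Primer 2: A+T=8, G+C=3 → Tm = 2(8)+4(3) = 28°C
44°C vs 28°C → primer 1 is higher.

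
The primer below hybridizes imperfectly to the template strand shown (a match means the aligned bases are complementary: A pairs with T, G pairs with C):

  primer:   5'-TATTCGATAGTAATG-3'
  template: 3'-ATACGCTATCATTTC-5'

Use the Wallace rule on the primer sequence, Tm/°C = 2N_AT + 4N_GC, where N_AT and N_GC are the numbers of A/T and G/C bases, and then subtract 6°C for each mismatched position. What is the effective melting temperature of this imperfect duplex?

Primer base counts: A=5, T=6, G=3, C=1 → A+T=11, G+C=4
Perfect-match Tm = 2(11) + 4(4) = 22 + 16 = 38°C
Mismatches (positions where the bases are not complementary): 2 (at positions 4, 14)
Effective Tm = 38 − 2×6 = 38 − 12 = 26°C

26°C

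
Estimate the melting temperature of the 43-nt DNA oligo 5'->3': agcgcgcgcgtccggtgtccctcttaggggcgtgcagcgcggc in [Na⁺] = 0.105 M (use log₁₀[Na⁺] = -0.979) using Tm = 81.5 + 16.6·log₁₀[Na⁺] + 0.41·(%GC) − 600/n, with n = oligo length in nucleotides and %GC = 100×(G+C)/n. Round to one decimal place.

82.8°C

Length n = 43. G=18, T=7, A=3, C=15
G+C = 33, so %GC = 33/43 × 100 = 76.744%
Salt term: 16.6 × (-0.979) = -16.251
GC term: 0.41 × 76.744 = 31.465; length term: −600/43 = −13.953
Tm = 81.5 + (-16.251) + 31.465 − 13.953 = 82.761 → 82.8°C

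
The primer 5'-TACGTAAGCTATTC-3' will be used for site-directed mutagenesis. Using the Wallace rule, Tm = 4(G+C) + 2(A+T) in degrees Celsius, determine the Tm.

Counting bases: A=4, G=2, C=3, T=5
AT pairs contribute 9, GC pairs contribute 5.
Tm = 4·5 + 2·9 = 20 + 18 = 38°C

38°C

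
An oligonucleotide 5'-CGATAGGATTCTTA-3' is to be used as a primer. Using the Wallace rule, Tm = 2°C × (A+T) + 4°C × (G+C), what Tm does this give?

Scanning the sequence gives T=5, A=4, C=2, G=3.
A+T = 9, G+C = 5
Tm = 4·5 + 2·9 = 20 + 18 = 38°C

38°C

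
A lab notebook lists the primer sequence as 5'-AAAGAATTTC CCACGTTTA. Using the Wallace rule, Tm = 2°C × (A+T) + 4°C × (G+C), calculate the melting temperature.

T=6, A=7, G=2, C=4
AT pairs contribute 13, GC pairs contribute 6.
Tm = 4·6 + 2·13 = 24 + 26 = 50°C

50°C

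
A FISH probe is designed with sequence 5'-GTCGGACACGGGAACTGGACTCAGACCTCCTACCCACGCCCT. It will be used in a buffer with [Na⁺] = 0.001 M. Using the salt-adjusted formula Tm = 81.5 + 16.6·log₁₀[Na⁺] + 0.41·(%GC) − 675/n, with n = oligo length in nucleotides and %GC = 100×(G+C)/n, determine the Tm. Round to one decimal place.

42.0°C

Length n = 42. Base counts: T=6, C=17, G=10, A=9
G+C = 27, so %GC = 27/42 × 100 = 64.286%
Salt term: 16.6 × (-3) = -49.8
GC term: 0.41 × 64.286 = 26.357; length term: −675/42 = −16.071
Tm = 81.5 + (-49.8) + 26.357 − 16.071 = 41.986 → 42.0°C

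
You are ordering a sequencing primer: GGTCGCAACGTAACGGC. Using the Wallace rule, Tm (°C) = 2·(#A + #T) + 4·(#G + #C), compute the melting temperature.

56°C

Scanning the sequence gives G=6, A=4, C=5, T=2.
So N_AT = 6 and N_GC = 11.
Tm = 2(6) + 4(11) = 12 + 44 = 56°C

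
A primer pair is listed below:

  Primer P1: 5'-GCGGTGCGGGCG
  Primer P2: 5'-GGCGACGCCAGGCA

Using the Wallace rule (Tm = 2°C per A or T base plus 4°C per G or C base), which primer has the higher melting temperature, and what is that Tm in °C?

Primer P1: A+T=1, G+C=11 → Tm = 2(1)+4(11) = 46°C
Primer P2: A+T=3, G+C=11 → Tm = 2(3)+4(11) = 50°C
46°C vs 50°C → primer P2 is higher.

Primer P2, 50°C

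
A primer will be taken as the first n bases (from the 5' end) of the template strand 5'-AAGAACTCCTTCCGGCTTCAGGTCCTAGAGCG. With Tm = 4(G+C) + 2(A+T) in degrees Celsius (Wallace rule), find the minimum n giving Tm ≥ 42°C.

n = 14

First 13 bases: AAGAACTCCTTCC → Tm = 38°C (< 42°C)
First 14 bases: AAGAACTCCTTCCG → Tm = 42°C (≥ 42°C)
Each additional base adds 2°C (A/T) or 4°C (G/C), so Tm is non-decreasing in n; n = 14 is the first length to reach 42°C.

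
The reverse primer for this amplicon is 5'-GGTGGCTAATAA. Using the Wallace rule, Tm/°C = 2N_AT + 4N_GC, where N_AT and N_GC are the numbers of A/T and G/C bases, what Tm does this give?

34°C

Base counts: C=1, G=4, T=3, A=4
So N_AT = 7 and N_GC = 5.
Tm = 4·5 + 2·7 = 20 + 14 = 34°C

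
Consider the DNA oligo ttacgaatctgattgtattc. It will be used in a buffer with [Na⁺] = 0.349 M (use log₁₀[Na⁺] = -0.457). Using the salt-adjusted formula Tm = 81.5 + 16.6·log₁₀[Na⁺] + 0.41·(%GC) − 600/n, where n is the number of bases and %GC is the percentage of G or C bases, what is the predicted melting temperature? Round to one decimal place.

Length n = 20. Counting bases: A=5, C=3, T=9, G=3
G+C = 6, so %GC = 6/20 × 100 = 30%
Salt term: 16.6 × (-0.457) = -7.586
GC term: 0.41 × 30 = 12.3; length term: −600/20 = −30
Tm = 81.5 + (-7.586) + 12.3 − 30 = 56.214 → 56.2°C

56.2°C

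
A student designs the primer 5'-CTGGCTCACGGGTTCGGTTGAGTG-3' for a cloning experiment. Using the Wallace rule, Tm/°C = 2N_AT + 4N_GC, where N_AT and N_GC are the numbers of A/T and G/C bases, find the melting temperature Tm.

78°C

Scanning the sequence gives C=5, A=2, T=7, G=10.
So N_AT = 9 and N_GC = 15.
Tm = 2(9) + 4(15) = 18 + 60 = 78°C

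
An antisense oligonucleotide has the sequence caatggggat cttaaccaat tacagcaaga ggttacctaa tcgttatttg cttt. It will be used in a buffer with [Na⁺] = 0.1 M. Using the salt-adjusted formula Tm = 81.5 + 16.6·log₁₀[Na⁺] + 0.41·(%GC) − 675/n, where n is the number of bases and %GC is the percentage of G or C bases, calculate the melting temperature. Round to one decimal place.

67.6°C

Length n = 54. Counting bases: C=10, A=16, T=18, G=10
G+C = 20, so %GC = 20/54 × 100 = 37.037%
Salt term: 16.6 × (-1) = -16.6
GC term: 0.41 × 37.037 = 15.185; length term: −675/54 = −12.5
Tm = 81.5 + (-16.6) + 15.185 − 12.5 = 67.585 → 67.6°C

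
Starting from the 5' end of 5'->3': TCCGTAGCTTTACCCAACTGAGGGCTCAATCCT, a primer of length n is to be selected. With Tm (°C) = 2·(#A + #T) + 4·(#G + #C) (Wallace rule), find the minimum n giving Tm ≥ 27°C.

n = 9

First 8 bases: TCCGTAGC → Tm = 26°C (< 27°C)
First 9 bases: TCCGTAGCT → Tm = 28°C (≥ 27°C)
Each additional base adds 2°C (A/T) or 4°C (G/C), so Tm is non-decreasing in n; n = 9 is the first length to reach 27°C.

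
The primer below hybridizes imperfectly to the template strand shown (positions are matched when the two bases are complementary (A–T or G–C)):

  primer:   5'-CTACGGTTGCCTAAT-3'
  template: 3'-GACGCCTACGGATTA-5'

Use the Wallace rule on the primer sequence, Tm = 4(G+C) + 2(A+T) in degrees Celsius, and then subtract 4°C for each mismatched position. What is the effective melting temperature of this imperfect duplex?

Primer base counts: A=3, T=5, G=3, C=4 → A+T=8, G+C=7
Perfect-match Tm = 2(8) + 4(7) = 16 + 28 = 44°C
Mismatches (positions where the bases are not complementary): 2 (at positions 3, 7)
Effective Tm = 44 − 2×4 = 44 − 8 = 36°C

36°C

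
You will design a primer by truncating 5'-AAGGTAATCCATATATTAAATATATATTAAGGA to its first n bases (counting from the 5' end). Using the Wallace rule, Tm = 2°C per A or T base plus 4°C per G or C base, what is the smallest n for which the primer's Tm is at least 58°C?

First 24 bases: AAGGTAATCCATATATTAAATATA → Tm = 56°C (< 58°C)
First 25 bases: AAGGTAATCCATATATTAAATATAT → Tm = 58°C (≥ 58°C)
Each additional base adds 2°C (A/T) or 4°C (G/C), so Tm is non-decreasing in n; n = 25 is the first length to reach 58°C.

n = 25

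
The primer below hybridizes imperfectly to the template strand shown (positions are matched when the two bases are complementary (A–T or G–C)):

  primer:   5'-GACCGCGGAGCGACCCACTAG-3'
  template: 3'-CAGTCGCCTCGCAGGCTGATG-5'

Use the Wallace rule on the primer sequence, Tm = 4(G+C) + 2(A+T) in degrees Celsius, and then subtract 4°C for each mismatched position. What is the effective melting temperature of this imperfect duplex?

Primer base counts: A=5, T=1, G=7, C=8 → A+T=6, G+C=15
Perfect-match Tm = 2(6) + 4(15) = 12 + 60 = 72°C
Mismatches (positions where the bases are not complementary): 5 (at positions 2, 4, 13, 16, 21)
Effective Tm = 72 − 5×4 = 72 − 20 = 52°C

52°C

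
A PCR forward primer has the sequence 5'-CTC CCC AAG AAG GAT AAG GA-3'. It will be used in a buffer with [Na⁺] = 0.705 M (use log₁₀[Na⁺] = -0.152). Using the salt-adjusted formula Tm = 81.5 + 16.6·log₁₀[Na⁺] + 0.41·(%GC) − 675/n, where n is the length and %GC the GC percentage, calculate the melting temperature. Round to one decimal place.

Length n = 20. C=5, G=5, T=2, A=8
G+C = 10, so %GC = 10/20 × 100 = 50%
Salt term: 16.6 × (-0.152) = -2.523
GC term: 0.41 × 50 = 20.5; length term: −675/20 = −33.75
Tm = 81.5 + (-2.523) + 20.5 − 33.75 = 65.727 → 65.7°C

65.7°C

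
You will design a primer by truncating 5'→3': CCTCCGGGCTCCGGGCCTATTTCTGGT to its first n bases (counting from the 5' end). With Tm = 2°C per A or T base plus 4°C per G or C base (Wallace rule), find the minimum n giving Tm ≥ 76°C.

n = 23

First 22 bases: CCTCCGGGCTCCGGGCCTATTT → Tm = 74°C (< 76°C)
First 23 bases: CCTCCGGGCTCCGGGCCTATTTC → Tm = 78°C (≥ 76°C)
Each additional base adds 2°C (A/T) or 4°C (G/C), so Tm is non-decreasing in n; n = 23 is the first length to reach 76°C.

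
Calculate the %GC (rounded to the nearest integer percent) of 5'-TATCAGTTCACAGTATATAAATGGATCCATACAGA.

31%

G=5, C=6, A=14, T=10
G+C = 5 + 6 = 11 out of 35 bases
%GC = 11/35 × 100 = 31.43% ≈ 31%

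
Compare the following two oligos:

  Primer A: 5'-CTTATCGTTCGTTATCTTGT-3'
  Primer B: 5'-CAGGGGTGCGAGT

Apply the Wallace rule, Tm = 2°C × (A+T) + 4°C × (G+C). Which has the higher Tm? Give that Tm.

Primer A, 54°C

Primer A: A+T=13, G+C=7 → Tm = 2(13)+4(7) = 54°C
Primer B: A+T=4, G+C=9 → Tm = 2(4)+4(9) = 44°C
54°C vs 44°C → primer A is higher.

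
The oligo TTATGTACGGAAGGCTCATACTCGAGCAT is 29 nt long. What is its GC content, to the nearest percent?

45%

Counting bases: G=7, T=8, C=6, A=8
G+C = 7 + 6 = 13 out of 29 bases
%GC = 13/29 × 100 = 44.83% ≈ 45%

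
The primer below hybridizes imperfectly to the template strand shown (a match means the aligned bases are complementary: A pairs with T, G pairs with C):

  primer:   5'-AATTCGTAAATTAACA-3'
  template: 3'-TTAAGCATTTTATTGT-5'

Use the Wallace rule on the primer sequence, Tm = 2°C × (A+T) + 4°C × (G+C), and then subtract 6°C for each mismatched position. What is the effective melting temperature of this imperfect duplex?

32°C

Primer base counts: A=8, T=5, G=1, C=2 → A+T=13, G+C=3
Perfect-match Tm = 2(13) + 4(3) = 26 + 12 = 38°C
Mismatches (positions where the bases are not complementary): 1 (at position 11)
Effective Tm = 38 − 1×6 = 38 − 6 = 32°C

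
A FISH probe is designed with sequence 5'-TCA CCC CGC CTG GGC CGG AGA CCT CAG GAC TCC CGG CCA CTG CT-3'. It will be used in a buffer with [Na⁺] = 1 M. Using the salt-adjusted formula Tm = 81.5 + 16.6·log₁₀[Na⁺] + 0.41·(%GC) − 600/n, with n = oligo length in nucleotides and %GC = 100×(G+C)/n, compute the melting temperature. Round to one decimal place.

97.7°C

Length n = 44. Counting bases: T=6, C=20, A=6, G=12
G+C = 32, so %GC = 32/44 × 100 = 72.727%
Salt term: 16.6 × (0) = 0
GC term: 0.41 × 72.727 = 29.818; length term: −600/44 = −13.636
Tm = 81.5 + (0) + 29.818 − 13.636 = 97.682 → 97.7°C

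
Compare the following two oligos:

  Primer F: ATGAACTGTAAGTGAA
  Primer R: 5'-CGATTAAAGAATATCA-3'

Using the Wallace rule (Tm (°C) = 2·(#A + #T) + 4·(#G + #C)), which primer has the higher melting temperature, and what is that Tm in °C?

Primer F: A+T=11, G+C=5 → Tm = 2(11)+4(5) = 42°C
Primer R: A+T=12, G+C=4 → Tm = 2(12)+4(4) = 40°C
42°C vs 40°C → primer F is higher.

Primer F, 42°C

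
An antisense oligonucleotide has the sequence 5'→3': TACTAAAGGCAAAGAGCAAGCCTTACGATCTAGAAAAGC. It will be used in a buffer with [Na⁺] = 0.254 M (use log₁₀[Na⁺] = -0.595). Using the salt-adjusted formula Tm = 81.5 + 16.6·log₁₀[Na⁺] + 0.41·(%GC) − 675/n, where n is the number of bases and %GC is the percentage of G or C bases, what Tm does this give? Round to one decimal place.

71.1°C

Length n = 39. G=8, A=17, T=6, C=8
G+C = 16, so %GC = 16/39 × 100 = 41.026%
Salt term: 16.6 × (-0.595) = -9.877
GC term: 0.41 × 41.026 = 16.821; length term: −675/39 = −17.308
Tm = 81.5 + (-9.877) + 16.821 − 17.308 = 71.136 → 71.1°C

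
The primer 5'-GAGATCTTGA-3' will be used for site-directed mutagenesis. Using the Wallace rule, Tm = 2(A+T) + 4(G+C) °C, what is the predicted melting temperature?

Scanning the sequence gives G=3, C=1, T=3, A=3.
A+T = 6, G+C = 4
Tm = 2×6 + 4×4 = 28°C

28°C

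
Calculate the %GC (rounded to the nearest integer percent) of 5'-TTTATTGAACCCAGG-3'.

Counting bases: T=5, C=3, G=3, A=4
G+C = 3 + 3 = 6 out of 15 bases
%GC = 6/15 × 100 = 40% ≈ 40%

40%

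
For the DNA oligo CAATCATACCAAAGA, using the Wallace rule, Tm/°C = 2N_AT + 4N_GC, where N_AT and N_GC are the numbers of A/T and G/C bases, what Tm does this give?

40°C

G=1, C=4, A=8, T=2
So N_AT = 10 and N_GC = 5.
Tm = 2(10) + 4(5) = 20 + 20 = 40°C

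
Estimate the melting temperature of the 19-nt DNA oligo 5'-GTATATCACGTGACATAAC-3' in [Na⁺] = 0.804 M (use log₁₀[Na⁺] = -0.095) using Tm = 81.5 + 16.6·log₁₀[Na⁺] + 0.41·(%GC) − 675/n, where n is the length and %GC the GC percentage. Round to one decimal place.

59.5°C

Length n = 19. Scanning the sequence gives A=7, G=3, C=4, T=5.
G+C = 7, so %GC = 7/19 × 100 = 36.842%
Salt term: 16.6 × (-0.095) = -1.577
GC term: 0.41 × 36.842 = 15.105; length term: −675/19 = −35.526
Tm = 81.5 + (-1.577) + 15.105 − 35.526 = 59.502 → 59.5°C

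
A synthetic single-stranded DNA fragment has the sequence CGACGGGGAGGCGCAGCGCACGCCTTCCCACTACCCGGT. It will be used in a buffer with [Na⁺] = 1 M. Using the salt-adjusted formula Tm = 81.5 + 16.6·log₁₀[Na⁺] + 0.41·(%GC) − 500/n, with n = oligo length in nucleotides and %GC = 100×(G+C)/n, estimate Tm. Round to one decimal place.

99.2°C

Length n = 39. C=16, T=4, G=13, A=6
G+C = 29, so %GC = 29/39 × 100 = 74.359%
Salt term: 16.6 × (0) = 0
GC term: 0.41 × 74.359 = 30.487; length term: −500/39 = −12.821
Tm = 81.5 + (0) + 30.487 − 12.821 = 99.166 → 99.2°C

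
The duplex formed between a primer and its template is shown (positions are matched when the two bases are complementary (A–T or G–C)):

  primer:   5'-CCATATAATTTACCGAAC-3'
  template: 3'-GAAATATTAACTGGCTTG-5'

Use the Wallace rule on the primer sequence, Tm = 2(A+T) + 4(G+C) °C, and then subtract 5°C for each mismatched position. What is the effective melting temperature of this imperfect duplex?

Primer base counts: A=7, T=5, G=1, C=5 → A+T=12, G+C=6
Perfect-match Tm = 2(12) + 4(6) = 24 + 24 = 48°C
Mismatches (positions where the bases are not complementary): 3 (at positions 2, 3, 11)
Effective Tm = 48 − 3×5 = 48 − 15 = 33°C

33°C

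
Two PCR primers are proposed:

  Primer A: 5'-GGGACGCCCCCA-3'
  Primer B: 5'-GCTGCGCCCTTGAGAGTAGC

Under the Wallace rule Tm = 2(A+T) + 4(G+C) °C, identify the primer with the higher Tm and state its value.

Primer A: A+T=2, G+C=10 → Tm = 2(2)+4(10) = 44°C
Primer B: A+T=7, G+C=13 → Tm = 2(7)+4(13) = 66°C
44°C vs 66°C → primer B is higher.

Primer B, 66°C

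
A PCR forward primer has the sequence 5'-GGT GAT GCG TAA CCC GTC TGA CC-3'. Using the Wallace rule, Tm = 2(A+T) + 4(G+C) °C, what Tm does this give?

Scanning the sequence gives G=7, T=5, A=4, C=7.
So N_AT = 9 and N_GC = 14.
Tm = 2(9) + 4(14) = 18 + 56 = 74°C

74°C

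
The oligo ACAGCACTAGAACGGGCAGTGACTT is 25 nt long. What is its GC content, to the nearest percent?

52%

Scanning the sequence gives T=4, C=6, A=8, G=7.
G+C = 7 + 6 = 13 out of 25 bases
%GC = 13/25 × 100 = 52% ≈ 52%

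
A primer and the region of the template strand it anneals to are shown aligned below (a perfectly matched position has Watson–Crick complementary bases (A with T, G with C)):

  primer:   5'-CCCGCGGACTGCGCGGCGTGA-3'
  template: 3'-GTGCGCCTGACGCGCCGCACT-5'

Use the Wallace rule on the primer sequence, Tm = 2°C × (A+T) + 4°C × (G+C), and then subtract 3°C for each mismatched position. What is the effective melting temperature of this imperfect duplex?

73°C

Primer base counts: A=2, T=2, G=9, C=8 → A+T=4, G+C=17
Perfect-match Tm = 2(4) + 4(17) = 8 + 68 = 76°C
Mismatches (positions where the bases are not complementary): 1 (at position 2)
Effective Tm = 76 − 1×3 = 76 − 3 = 73°C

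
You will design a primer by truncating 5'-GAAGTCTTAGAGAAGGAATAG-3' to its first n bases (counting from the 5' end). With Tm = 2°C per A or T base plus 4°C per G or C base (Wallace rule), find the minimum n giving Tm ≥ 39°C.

First 14 bases: GAAGTCTTAGAGAA → Tm = 38°C (< 39°C)
First 15 bases: GAAGTCTTAGAGAAG → Tm = 42°C (≥ 39°C)
Each additional base adds 2°C (A/T) or 4°C (G/C), so Tm is non-decreasing in n; n = 15 is the first length to reach 39°C.

n = 15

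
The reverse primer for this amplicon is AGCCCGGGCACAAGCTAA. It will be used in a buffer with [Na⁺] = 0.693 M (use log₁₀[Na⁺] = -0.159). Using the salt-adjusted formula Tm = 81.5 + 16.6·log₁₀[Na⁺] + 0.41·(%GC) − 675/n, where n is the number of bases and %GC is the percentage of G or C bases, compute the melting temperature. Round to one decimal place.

Length n = 18. Scanning the sequence gives T=1, C=6, G=5, A=6.
G+C = 11, so %GC = 11/18 × 100 = 61.111%
Salt term: 16.6 × (-0.159) = -2.639
GC term: 0.41 × 61.111 = 25.056; length term: −675/18 = −37.5
Tm = 81.5 + (-2.639) + 25.056 − 37.5 = 66.417 → 66.4°C

66.4°C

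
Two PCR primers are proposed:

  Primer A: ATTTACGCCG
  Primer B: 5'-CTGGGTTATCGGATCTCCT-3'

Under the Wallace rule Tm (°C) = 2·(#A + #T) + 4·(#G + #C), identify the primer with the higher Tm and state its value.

Primer A: A+T=5, G+C=5 → Tm = 2(5)+4(5) = 30°C
Primer B: A+T=9, G+C=10 → Tm = 2(9)+4(10) = 58°C
30°C vs 58°C → primer B is higher.

Primer B, 58°C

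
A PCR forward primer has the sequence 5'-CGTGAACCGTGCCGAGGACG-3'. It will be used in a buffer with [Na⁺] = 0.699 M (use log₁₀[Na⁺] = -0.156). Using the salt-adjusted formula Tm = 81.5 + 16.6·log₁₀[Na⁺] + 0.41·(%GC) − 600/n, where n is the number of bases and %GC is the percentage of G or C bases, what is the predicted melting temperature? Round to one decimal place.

Length n = 20. Base counts: C=6, T=2, A=4, G=8
G+C = 14, so %GC = 14/20 × 100 = 70%
Salt term: 16.6 × (-0.156) = -2.59
GC term: 0.41 × 70 = 28.7; length term: −600/20 = −30
Tm = 81.5 + (-2.59) + 28.7 − 30 = 77.61 → 77.6°C

77.6°C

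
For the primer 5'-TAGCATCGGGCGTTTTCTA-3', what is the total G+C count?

9

Counting bases: C=4, T=7, A=3, G=5
G+C = 5 + 4 = 9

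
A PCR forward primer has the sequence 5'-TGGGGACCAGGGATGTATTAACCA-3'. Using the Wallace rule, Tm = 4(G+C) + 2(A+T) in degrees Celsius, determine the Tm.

72°C

Counting bases: A=7, G=8, C=4, T=5
AT pairs contribute 12, GC pairs contribute 12.
Tm = 2×12 + 4×12 = 72°C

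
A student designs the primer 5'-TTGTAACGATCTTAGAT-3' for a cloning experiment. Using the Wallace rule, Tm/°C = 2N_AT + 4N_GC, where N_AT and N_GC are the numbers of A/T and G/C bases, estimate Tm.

44°C

Scanning the sequence gives C=2, G=3, T=7, A=5.
A+T = 12, G+C = 5
Tm = 4·5 + 2·12 = 20 + 24 = 44°C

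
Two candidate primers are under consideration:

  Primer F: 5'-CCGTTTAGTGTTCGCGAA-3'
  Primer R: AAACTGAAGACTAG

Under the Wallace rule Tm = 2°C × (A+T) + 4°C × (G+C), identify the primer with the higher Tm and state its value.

Primer F: A+T=9, G+C=9 → Tm = 2(9)+4(9) = 54°C
Primer R: A+T=9, G+C=5 → Tm = 2(9)+4(5) = 38°C
54°C vs 38°C → primer F is higher.

Primer F, 54°C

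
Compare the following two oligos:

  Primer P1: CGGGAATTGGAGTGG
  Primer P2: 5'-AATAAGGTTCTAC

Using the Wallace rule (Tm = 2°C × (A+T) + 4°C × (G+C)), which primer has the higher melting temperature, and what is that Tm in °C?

Primer P1: A+T=6, G+C=9 → Tm = 2(6)+4(9) = 48°C
Primer P2: A+T=9, G+C=4 → Tm = 2(9)+4(4) = 34°C
48°C vs 34°C → primer P1 is higher.

Primer P1, 48°C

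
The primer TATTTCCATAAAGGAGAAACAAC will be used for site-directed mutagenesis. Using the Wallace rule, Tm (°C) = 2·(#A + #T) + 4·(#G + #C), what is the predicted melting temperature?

A=11, T=5, C=4, G=3
So N_AT = 16 and N_GC = 7.
Tm = 4·7 + 2·16 = 28 + 32 = 60°C

60°C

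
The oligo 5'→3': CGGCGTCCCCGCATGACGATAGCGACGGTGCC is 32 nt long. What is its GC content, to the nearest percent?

Counting bases: C=12, G=11, T=4, A=5
G+C = 11 + 12 = 23 out of 32 bases
%GC = 23/32 × 100 = 71.88% ≈ 72%

72%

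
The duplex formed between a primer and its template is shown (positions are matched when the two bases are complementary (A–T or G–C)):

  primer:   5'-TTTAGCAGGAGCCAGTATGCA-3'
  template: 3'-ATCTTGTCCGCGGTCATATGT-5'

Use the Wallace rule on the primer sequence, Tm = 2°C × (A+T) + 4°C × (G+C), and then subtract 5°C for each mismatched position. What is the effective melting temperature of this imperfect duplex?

Primer base counts: A=6, T=5, G=6, C=4 → A+T=11, G+C=10
Perfect-match Tm = 2(11) + 4(10) = 22 + 40 = 62°C
Mismatches (positions where the bases are not complementary): 5 (at positions 2, 3, 5, 10, 19)
Effective Tm = 62 − 5×5 = 62 − 25 = 37°C

37°C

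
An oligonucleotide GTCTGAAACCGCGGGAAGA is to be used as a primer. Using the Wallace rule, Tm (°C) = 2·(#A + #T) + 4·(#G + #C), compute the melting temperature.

G=7, C=4, T=2, A=6
So N_AT = 8 and N_GC = 11.
Tm = 2(8) + 4(11) = 16 + 44 = 60°C

60°C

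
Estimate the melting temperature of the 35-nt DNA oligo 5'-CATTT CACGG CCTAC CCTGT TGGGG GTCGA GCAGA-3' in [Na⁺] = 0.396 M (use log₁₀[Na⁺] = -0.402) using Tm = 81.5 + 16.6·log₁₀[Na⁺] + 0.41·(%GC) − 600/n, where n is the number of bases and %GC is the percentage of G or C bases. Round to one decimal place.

Length n = 35. Counting bases: G=11, A=6, T=8, C=10
G+C = 21, so %GC = 21/35 × 100 = 60%
Salt term: 16.6 × (-0.402) = -6.673
GC term: 0.41 × 60 = 24.6; length term: −600/35 = −17.143
Tm = 81.5 + (-6.673) + 24.6 − 17.143 = 82.284 → 82.3°C

82.3°C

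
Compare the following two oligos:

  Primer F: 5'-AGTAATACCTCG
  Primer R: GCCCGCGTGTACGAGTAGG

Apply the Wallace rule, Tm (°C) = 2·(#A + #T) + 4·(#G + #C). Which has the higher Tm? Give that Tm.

Primer R, 64°C

Primer F: A+T=7, G+C=5 → Tm = 2(7)+4(5) = 34°C
Primer R: A+T=6, G+C=13 → Tm = 2(6)+4(13) = 64°C
34°C vs 64°C → primer R is higher.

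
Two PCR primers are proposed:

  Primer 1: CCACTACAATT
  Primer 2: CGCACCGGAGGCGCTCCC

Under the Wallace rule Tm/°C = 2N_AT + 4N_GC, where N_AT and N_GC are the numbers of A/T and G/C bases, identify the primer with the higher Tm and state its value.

Primer 1: A+T=7, G+C=4 → Tm = 2(7)+4(4) = 30°C
Primer 2: A+T=3, G+C=15 → Tm = 2(3)+4(15) = 66°C
30°C vs 66°C → primer 2 is higher.

Primer 2, 66°C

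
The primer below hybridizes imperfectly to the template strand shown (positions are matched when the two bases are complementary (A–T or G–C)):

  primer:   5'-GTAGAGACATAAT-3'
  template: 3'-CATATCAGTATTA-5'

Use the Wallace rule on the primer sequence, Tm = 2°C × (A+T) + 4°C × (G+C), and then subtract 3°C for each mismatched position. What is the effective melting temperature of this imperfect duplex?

28°C

Primer base counts: A=6, T=3, G=3, C=1 → A+T=9, G+C=4
Perfect-match Tm = 2(9) + 4(4) = 18 + 16 = 34°C
Mismatches (positions where the bases are not complementary): 2 (at positions 4, 7)
Effective Tm = 34 − 2×3 = 34 − 6 = 28°C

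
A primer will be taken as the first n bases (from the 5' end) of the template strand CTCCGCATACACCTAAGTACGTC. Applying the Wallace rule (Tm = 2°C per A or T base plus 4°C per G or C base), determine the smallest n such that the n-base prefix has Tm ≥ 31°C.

n = 10

First 9 bases: CTCCGCATA → Tm = 28°C (< 31°C)
First 10 bases: CTCCGCATAC → Tm = 32°C (≥ 31°C)
Since every base adds ≥2°C, Tm only increases with n, so the threshold is first crossed at n = 10.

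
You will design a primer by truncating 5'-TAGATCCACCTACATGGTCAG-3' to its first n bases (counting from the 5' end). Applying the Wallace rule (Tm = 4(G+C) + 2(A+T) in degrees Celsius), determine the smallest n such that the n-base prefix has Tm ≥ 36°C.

n = 13

First 12 bases: TAGATCCACCTA → Tm = 34°C (< 36°C)
First 13 bases: TAGATCCACCTAC → Tm = 38°C (≥ 36°C)
Since every base adds ≥2°C, Tm only increases with n, so the threshold is first crossed at n = 13.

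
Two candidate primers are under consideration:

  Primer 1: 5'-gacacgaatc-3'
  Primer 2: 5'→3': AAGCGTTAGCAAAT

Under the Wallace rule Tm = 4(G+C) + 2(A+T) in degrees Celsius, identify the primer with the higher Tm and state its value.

Primer 1: A+T=5, G+C=5 → Tm = 2(5)+4(5) = 30°C
Primer 2: A+T=9, G+C=5 → Tm = 2(9)+4(5) = 38°C
30°C vs 38°C → primer 2 is higher.

Primer 2, 38°C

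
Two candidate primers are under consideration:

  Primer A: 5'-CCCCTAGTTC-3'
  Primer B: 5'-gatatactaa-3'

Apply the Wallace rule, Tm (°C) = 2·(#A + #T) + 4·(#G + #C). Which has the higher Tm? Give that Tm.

Primer A, 32°C

Primer A: A+T=4, G+C=6 → Tm = 2(4)+4(6) = 32°C
Primer B: A+T=8, G+C=2 → Tm = 2(8)+4(2) = 24°C
32°C vs 24°C → primer A is higher.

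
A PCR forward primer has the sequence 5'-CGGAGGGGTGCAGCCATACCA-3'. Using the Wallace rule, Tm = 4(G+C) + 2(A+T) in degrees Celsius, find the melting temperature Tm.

70°C

Base counts: C=6, T=2, G=8, A=5
AT pairs contribute 7, GC pairs contribute 14.
Tm = 2(7) + 4(14) = 14 + 56 = 70°C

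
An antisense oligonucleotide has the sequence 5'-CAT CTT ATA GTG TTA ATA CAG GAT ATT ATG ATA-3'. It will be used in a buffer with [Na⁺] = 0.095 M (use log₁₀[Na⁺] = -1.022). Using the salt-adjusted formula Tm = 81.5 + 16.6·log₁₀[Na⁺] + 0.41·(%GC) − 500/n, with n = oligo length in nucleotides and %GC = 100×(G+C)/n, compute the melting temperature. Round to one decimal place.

59.3°C

Length n = 33. Base counts: C=3, T=13, G=5, A=12
G+C = 8, so %GC = 8/33 × 100 = 24.242%
Salt term: 16.6 × (-1.022) = -16.965
GC term: 0.41 × 24.242 = 9.939; length term: −500/33 = −15.152
Tm = 81.5 + (-16.965) + 9.939 − 15.152 = 59.322 → 59.3°C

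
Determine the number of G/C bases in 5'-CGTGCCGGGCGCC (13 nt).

G=6, T=1, C=6, A=0
Total G or C: 6 + 6 = 12

12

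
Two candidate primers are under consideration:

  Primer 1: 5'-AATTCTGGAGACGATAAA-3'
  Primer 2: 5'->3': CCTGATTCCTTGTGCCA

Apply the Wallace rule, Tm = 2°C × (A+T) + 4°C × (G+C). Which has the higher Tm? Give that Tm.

Primer 2, 52°C

Primer 1: A+T=12, G+C=6 → Tm = 2(12)+4(6) = 48°C
Primer 2: A+T=8, G+C=9 → Tm = 2(8)+4(9) = 52°C
48°C vs 52°C → primer 2 is higher.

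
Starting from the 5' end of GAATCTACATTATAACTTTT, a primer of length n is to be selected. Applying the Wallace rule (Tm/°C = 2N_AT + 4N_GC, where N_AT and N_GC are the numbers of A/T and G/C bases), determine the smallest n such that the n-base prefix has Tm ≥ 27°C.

First 10 bases: GAATCTACAT → Tm = 26°C (< 27°C)
First 11 bases: GAATCTACATT → Tm = 28°C (≥ 27°C)
Since every base adds ≥2°C, Tm only increases with n, so the threshold is first crossed at n = 11.

n = 11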